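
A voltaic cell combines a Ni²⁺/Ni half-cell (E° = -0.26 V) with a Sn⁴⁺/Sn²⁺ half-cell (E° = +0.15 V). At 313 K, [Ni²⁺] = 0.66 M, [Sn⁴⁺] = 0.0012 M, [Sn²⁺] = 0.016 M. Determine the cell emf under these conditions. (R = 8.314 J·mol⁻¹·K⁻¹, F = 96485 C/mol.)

The Sn⁴⁺/Sn²⁺ couple has the higher reduction potential and acts as the cathode, so E°_cell = +0.15 − (-0.26) = 0.41 V.
Balancing electrons gives n = 2; the reaction quotient is Q = [Ni²⁺]·[Sn²⁺]/[Sn⁴⁺] = 8.80.
E = E° − (RT/nF) ln Q = 0.41 − (8.314×313)/(2×96485) × (2.175) = 0.410 − 0.029 = 0.381 V.

0.381 V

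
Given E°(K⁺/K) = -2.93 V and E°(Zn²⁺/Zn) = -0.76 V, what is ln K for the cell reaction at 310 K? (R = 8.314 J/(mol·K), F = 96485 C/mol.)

ln K = 162.5

E°_cell = -0.76 − (-2.93) = 2.17 V, with n = 2 electrons transferred.
At equilibrium E = 0, so the Nernst equation gives ln K = nFE°/RT = (2)(96485)(2.17)/((8.314)(310)) = 162.47.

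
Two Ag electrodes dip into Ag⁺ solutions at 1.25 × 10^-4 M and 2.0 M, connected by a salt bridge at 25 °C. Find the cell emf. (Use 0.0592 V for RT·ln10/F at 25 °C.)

0.25 V

Both half-cells are Ag⁺/Ag, so E°_cell = 0. The concentrated side is the cathode; the cell reaction moves Ag⁺ from high to low concentration with n = 1.
Q = [Ag⁺]_dilute/[Ag⁺]_conc = 1.25 × 10^-4/2.0 = 6.25 × 10^-5.
E = 0 − (0.0592/1) log Q = −(0.0592/1)(-4.204) = 0.2489 V.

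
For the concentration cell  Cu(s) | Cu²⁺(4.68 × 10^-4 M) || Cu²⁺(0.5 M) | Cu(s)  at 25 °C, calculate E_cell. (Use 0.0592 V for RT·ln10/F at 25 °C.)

0.090 V

Both half-cells are Cu²⁺/Cu, so E°_cell = 0. The concentrated side is the cathode; the cell reaction moves Cu²⁺ from high to low concentration with n = 2.
Q = [Cu²⁺]_dilute/[Cu²⁺]_conc = 4.68 × 10^-4/0.5 = 9.36 × 10^-4.
E = 0 − (0.0592/2) log Q = −(0.0592/2)(-3.029) = 0.0897 V.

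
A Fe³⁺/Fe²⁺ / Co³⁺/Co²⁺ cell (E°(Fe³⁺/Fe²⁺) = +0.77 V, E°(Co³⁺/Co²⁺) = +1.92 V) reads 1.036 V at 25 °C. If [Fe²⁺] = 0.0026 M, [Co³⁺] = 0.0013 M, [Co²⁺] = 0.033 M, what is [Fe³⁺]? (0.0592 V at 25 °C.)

From the Nernst equation, log Q = n(E° − E)/0.0592 = 1(1.15 − 1.036)/0.0592 = 1.926, so Q = 84.3.
With Q = [Fe³⁺]·[Co²⁺]/([Fe²⁺]·[Co³⁺]) and the known concentrations, [Fe³⁺] in the numerator gives [Fe³⁺] = 0.0086 M.

0.0086 M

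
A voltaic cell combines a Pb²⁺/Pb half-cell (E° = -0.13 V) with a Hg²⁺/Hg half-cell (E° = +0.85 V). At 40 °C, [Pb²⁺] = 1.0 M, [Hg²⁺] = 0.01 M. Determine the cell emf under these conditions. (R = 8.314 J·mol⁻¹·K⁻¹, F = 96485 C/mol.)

0.918 V

The Hg²⁺/Hg couple has the higher reduction potential and acts as the cathode, so E°_cell = +0.85 − (-0.13) = 0.98 V.
Balancing electrons gives n = 2; the reaction quotient is Q = [Pb²⁺]/[Hg²⁺] = 100.
E = E° − (RT/nF) ln Q = 0.98 − (8.314×313)/(2×96485) × (4.605) = 0.980 − 0.062 = 0.918 V.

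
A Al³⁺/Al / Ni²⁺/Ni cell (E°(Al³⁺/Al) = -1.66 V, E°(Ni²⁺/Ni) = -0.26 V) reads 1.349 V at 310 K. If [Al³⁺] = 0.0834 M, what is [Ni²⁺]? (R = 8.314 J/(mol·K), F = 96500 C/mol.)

From the Nernst equation, ln Q = nF(E° − E)/RT = 6×96500×(1.40 − 1.349)/(8.314×310) = 11.457, so Q = 9.46 × 10^4.
With Q = [Al³⁺]^2/[Ni²⁺]^3 and the known concentrations, [Ni²⁺]^3 in the denominator gives [Ni²⁺] = 0.0042 M.

0.0042 M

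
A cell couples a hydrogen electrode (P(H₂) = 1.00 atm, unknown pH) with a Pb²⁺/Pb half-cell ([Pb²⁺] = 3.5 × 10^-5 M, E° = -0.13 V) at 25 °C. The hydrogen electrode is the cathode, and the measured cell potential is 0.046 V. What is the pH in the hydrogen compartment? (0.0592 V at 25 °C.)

E°_cell = 0.13 V and n = 2.
log Q = n(E° − E)/0.0592 = 2×(0.13 − 0.046)/0.0592 = 2.838.
With Q = [Pb²⁺]·P(H₂) / [H⁺]^2, solving for [H⁺] gives log[H⁺] = -3.647, so pH = 3.65.

pH = 3.65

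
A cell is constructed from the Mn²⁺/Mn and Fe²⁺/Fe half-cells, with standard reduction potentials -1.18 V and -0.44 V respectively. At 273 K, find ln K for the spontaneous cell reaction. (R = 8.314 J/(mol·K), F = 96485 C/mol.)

ln K = 62.9

E°_cell = -0.44 − (-1.18) = 0.74 V, with n = 2 electrons transferred.
At equilibrium E = 0, so the Nernst equation gives ln K = nFE°/RT = (2)(96485)(0.74)/((8.314)(273)) = 62.91.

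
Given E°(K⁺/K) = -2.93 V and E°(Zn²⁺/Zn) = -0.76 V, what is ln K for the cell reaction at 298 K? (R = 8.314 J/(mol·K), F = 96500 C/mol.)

ln K = 169.0

E°_cell = -0.76 − (-2.93) = 2.17 V, with n = 2 electrons transferred.
At equilibrium E = 0, so the Nernst equation gives ln K = nFE°/RT = (2)(96500)(2.17)/((8.314)(298)) = 169.04.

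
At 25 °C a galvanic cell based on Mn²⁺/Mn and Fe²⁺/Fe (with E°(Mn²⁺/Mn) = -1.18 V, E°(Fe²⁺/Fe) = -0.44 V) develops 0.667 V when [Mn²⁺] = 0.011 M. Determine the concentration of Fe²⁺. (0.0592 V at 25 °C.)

3.8 × 10^-5 M

From the Nernst equation, log Q = n(E° − E)/0.0592 = 2(0.74 − 0.667)/0.0592 = 2.466, so Q = 293.
With Q = [Mn²⁺]/[Fe²⁺] and the known concentrations, [Fe²⁺] in the denominator gives [Fe²⁺] = 3.8 × 10^-5 M.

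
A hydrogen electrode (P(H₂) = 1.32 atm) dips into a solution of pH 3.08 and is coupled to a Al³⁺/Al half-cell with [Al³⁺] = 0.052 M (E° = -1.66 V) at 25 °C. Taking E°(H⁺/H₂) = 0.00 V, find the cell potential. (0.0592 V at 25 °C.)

The hydrogen couple is the cathode, so E°_cell = 1.66 V; n = 6.
[H⁺] = 10^(−3.08) = 8.3 × 10^-4 M, and Q = [Al³⁺]^2·P(H₂)^3 / [H⁺]^6 = 1.88 × 10^16.
E = E° − (0.0592/6) log Q = 1.66 − (0.0592/6)(16.274) = 1.499 V.

1.50 V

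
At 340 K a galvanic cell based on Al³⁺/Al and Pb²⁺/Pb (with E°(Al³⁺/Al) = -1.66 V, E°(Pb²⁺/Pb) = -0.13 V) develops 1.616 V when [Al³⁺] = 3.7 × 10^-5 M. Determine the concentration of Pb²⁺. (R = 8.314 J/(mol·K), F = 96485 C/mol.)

0.39 M

From the Nernst equation, ln Q = nF(E° − E)/RT = 6×96485×(1.53 − 1.616)/(8.314×340) = -17.612, so Q = 2.24 × 10^-8.
With Q = [Al³⁺]^2/[Pb²⁺]^3 and the known concentrations, [Pb²⁺]^3 in the denominator gives [Pb²⁺] = 0.39 M.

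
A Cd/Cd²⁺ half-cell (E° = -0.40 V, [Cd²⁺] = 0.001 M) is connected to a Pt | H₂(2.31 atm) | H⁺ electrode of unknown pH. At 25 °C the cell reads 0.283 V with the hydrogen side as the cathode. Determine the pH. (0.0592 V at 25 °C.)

pH = 3.29

E°_cell = 0.40 V and n = 2.
log Q = n(E° − E)/0.0592 = 2×(0.40 − 0.283)/0.0592 = 3.953.
With Q = [Cd²⁺]·P(H₂) / [H⁺]^2, solving for [H⁺] gives log[H⁺] = -3.295, so pH = 3.29.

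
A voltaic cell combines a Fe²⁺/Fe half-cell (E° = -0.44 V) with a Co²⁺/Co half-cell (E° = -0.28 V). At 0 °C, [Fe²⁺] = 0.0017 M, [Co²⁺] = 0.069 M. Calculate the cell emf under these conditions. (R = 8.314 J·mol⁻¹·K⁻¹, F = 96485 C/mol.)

The Co²⁺/Co couple has the higher reduction potential and acts as the cathode, so E°_cell = -0.28 − (-0.44) = 0.16 V.
Balancing electrons gives n = 2; the reaction quotient is Q = [Fe²⁺]/[Co²⁺] = 0.0246.
E = E° − (RT/nF) ln Q = 0.16 − (8.314×273)/(2×96485) × (-3.703) = 0.160 + 0.044 = 0.204 V.

0.204 V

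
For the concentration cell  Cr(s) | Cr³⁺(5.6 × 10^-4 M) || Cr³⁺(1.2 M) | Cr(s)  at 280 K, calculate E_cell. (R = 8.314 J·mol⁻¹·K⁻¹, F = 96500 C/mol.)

Both half-cells are Cr³⁺/Cr, so E°_cell = 0. The concentrated side is the cathode; the cell reaction moves Cr³⁺ from high to low concentration with n = 3.
Q = [Cr³⁺]_dilute/[Cr³⁺]_conc = 5.6 × 10^-4/1.2 = 4.67 × 10^-4.
E = 0 − (RT/nF) ln Q = −((8.314×280)/(3×96500))(-7.670) = 0.0617 V.

0.062 V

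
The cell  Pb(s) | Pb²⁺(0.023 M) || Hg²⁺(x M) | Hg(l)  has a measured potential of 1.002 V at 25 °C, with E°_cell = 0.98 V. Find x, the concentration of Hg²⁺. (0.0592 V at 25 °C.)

0.13 M

From the Nernst equation, log Q = n(E° − E)/0.0592 = 2(0.98 − 1.002)/0.0592 = -0.743, so Q = 0.181.
With Q = [Pb²⁺]/[Hg²⁺] and the known concentrations, [Hg²⁺] in the denominator gives [Hg²⁺] = 0.13 M.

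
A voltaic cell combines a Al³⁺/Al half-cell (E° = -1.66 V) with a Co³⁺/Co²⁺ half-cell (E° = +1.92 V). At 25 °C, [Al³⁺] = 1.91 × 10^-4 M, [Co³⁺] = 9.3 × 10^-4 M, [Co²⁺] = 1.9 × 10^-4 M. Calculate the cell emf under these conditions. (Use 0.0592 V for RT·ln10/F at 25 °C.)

3.69 V

The Co³⁺/Co²⁺ couple has the higher reduction potential and acts as the cathode, so E°_cell = +1.92 − (-1.66) = 3.58 V.
Balancing electrons gives n = 3; the reaction quotient is Q = [Al³⁺]·[Co²⁺]^3/[Co³⁺]^3 = 1.63 × 10^-6.
At 25 °C, E = E° − (0.0592/n) log Q = 3.58 − (0.0592/3)(-5.788) = 3.580 + 0.114 = 3.694 V.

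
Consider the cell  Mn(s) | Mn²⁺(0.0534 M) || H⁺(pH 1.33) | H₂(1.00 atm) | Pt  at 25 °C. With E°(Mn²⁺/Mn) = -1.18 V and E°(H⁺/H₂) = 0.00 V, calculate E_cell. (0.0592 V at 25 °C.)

The hydrogen couple is the cathode, so E°_cell = 1.18 V; n = 2.
[H⁺] = 10^(−1.33) = 0.047 M, and Q = [Mn²⁺]·P(H₂) / [H⁺]^2 = 24.4.
E = E° − (0.0592/2) log Q = 1.18 − (0.0592/2)(1.388) = 1.139 V.

1.14 V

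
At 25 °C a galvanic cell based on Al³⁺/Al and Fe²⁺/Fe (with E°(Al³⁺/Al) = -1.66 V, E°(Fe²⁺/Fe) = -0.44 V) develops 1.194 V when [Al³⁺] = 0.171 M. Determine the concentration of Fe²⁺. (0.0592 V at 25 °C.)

From the Nernst equation, log Q = n(E° − E)/0.0592 = 6(1.22 − 1.194)/0.0592 = 2.635, so Q = 432.
With Q = [Al³⁺]^2/[Fe²⁺]^3 and the known concentrations, [Fe²⁺]^3 in the denominator gives [Fe²⁺] = 0.041 M.

0.041 M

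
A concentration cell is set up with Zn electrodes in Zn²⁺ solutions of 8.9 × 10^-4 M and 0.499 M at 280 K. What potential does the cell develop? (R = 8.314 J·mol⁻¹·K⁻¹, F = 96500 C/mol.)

Both half-cells are Zn²⁺/Zn, so E°_cell = 0. The concentrated side is the cathode; the cell reaction moves Zn²⁺ from high to low concentration with n = 2.
Q = [Zn²⁺]_dilute/[Zn²⁺]_conc = 8.9 × 10^-4/0.499 = 0.00178.
E = 0 − (RT/nF) ln Q = −((8.314×280)/(2×96500))(-6.329) = 0.0763 V.

0.076 V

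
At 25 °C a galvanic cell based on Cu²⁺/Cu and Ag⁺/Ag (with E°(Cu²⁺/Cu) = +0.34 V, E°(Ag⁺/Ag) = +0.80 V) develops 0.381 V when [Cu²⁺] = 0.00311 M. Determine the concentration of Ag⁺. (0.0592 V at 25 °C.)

From the Nernst equation, log Q = n(E° − E)/0.0592 = 2(0.46 − 0.381)/0.0592 = 2.669, so Q = 467.
With Q = [Cu²⁺]/[Ag⁺]^2 and the known concentrations, [Ag⁺]^2 in the denominator gives [Ag⁺] = 0.0026 M.

0.0026 M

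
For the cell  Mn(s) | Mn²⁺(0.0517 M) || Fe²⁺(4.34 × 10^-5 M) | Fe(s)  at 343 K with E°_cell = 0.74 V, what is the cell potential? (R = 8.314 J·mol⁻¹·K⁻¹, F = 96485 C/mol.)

Balancing electrons gives n = 2; the reaction quotient is Q = [Mn²⁺]/[Fe²⁺] = 1190.
E = E° − (RT/nF) ln Q = 0.74 − (8.314×343)/(2×96485) × (7.083) = 0.740 − 0.105 = 0.635 V.

0.635 V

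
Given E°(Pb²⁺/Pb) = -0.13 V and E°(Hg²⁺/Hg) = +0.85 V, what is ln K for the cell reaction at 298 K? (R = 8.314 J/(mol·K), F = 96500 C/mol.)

E°_cell = +0.85 − (-0.13) = 0.98 V, with n = 2 electrons transferred.
At equilibrium E = 0, so the Nernst equation gives ln K = nFE°/RT = (2)(96500)(0.98)/((8.314)(298)) = 76.34.

ln K = 76.3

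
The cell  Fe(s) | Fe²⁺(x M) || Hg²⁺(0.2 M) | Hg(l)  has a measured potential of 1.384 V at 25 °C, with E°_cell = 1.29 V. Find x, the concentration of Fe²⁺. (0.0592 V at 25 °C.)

From the Nernst equation, log Q = n(E° − E)/0.0592 = 2(1.29 − 1.384)/0.0592 = -3.176, so Q = 6.67 × 10^-4.
With Q = [Fe²⁺]/[Hg²⁺] and the known concentrations, [Fe²⁺] in the numerator gives [Fe²⁺] = 1.3 × 10^-4 M.

1.3 × 10^-4 M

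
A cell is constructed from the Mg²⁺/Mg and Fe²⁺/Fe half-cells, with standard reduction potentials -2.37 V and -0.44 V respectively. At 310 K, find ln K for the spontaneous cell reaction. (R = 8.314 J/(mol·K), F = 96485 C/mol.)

E°_cell = -0.44 − (-2.37) = 1.93 V, with n = 2 electrons transferred.
At equilibrium E = 0, so the Nernst equation gives ln K = nFE°/RT = (2)(96485)(1.93)/((8.314)(310)) = 144.50.

ln K = 144.5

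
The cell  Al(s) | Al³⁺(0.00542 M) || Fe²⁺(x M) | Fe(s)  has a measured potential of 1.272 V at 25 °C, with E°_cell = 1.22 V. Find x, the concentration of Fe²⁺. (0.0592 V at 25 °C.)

From the Nernst equation, log Q = n(E° − E)/0.0592 = 6(1.22 − 1.272)/0.0592 = -5.270, so Q = 5.37 × 10^-6.
With Q = [Al³⁺]^2/[Fe²⁺]^3 and the known concentrations, [Fe²⁺]^3 in the denominator gives [Fe²⁺] = 1.8 M.

1.8 M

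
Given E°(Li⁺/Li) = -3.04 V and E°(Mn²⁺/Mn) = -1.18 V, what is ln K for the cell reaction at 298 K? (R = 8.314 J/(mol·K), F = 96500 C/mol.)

E°_cell = -1.18 − (-3.04) = 1.86 V, with n = 2 electrons transferred.
At equilibrium E = 0, so the Nernst equation gives ln K = nFE°/RT = (2)(96500)(1.86)/((8.314)(298)) = 144.89.

ln K = 144.9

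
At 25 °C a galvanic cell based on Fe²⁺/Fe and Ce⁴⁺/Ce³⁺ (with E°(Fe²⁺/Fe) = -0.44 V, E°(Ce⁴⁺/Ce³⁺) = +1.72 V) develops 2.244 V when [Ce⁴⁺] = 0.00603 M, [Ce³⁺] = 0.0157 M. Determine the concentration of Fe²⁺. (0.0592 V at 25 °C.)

From the Nernst equation, log Q = n(E° − E)/0.0592 = 2(2.16 − 2.244)/0.0592 = -2.838, so Q = 0.00145.
With Q = [Fe²⁺]·[Ce³⁺]^2/[Ce⁴⁺]^2 and the known concentrations, [Fe²⁺] in the numerator gives [Fe²⁺] = 2.1 × 10^-4 M.

2.1 × 10^-4 M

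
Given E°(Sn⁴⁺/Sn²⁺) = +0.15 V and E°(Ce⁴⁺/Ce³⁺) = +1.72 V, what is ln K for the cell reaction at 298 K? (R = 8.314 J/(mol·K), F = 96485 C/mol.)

E°_cell = +1.72 − (+0.15) = 1.57 V, with n = 2 electrons transferred.
At equilibrium E = 0, so the Nernst equation gives ln K = nFE°/RT = (2)(96485)(1.57)/((8.314)(298)) = 122.28.

ln K = 122.3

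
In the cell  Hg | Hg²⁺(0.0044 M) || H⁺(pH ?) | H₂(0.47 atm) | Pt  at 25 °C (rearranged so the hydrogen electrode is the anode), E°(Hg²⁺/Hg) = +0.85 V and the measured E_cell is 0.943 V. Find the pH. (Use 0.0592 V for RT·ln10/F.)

E°_cell = 0.85 V and n = 2.
log Q = n(E° − E)/0.0592 = 2×(0.85 − 0.943)/0.0592 = -3.142.
With Q = [H⁺]^2 / ([Hg²⁺]·P(H₂)), solving for [H⁺] gives log[H⁺] = -2.913, so pH = 2.91.

pH = 2.91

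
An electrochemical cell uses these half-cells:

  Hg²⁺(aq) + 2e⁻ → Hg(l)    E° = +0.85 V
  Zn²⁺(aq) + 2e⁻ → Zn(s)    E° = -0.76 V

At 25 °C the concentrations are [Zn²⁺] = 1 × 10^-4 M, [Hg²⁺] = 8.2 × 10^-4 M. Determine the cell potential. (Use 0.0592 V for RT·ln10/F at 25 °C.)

1.64 V

The Hg²⁺/Hg couple has the higher reduction potential and acts as the cathode, so E°_cell = +0.85 − (-0.76) = 1.61 V.
Balancing electrons gives n = 2; the reaction quotient is Q = [Zn²⁺]/[Hg²⁺] = 0.122.
At 25 °C, E = E° − (0.0592/n) log Q = 1.61 − (0.0592/2)(-0.914) = 1.610 + 0.027 = 1.637 V.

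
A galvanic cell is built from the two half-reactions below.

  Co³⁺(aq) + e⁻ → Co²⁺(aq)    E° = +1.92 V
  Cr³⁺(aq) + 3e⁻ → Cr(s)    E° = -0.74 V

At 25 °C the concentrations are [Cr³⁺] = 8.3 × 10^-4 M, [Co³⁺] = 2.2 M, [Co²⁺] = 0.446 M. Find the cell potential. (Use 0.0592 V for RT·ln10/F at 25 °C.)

2.76 V

The Co³⁺/Co²⁺ couple has the higher reduction potential and acts as the cathode, so E°_cell = +1.92 − (-0.74) = 2.66 V.
Balancing electrons gives n = 3; the reaction quotient is Q = [Cr³⁺]·[Co²⁺]^3/[Co³⁺]^3 = 6.92 × 10^-6.
At 25 °C, E = E° − (0.0592/n) log Q = 2.66 − (0.0592/3)(-5.160) = 2.660 + 0.102 = 2.762 V.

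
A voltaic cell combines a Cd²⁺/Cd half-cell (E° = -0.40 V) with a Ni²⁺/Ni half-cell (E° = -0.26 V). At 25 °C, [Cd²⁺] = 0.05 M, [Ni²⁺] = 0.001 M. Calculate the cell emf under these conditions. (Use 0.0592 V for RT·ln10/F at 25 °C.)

0.090 V

The Ni²⁺/Ni couple has the higher reduction potential and acts as the cathode, so E°_cell = -0.26 − (-0.40) = 0.14 V.
Balancing electrons gives n = 2; the reaction quotient is Q = [Cd²⁺]/[Ni²⁺] = 50.0.
At 25 °C, E = E° − (0.0592/n) log Q = 0.14 − (0.0592/2)(1.699) = 0.140 − 0.050 = 0.090 V.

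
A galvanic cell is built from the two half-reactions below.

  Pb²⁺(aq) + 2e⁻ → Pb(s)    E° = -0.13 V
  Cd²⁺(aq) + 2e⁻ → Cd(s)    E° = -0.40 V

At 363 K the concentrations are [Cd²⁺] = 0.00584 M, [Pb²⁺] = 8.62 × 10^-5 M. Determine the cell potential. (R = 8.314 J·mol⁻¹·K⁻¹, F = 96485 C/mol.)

0.204 V

The Pb²⁺/Pb couple has the higher reduction potential and acts as the cathode, so E°_cell = -0.13 − (-0.40) = 0.27 V.
Balancing electrons gives n = 2; the reaction quotient is Q = [Cd²⁺]/[Pb²⁺] = 67.7.
E = E° − (RT/nF) ln Q = 0.27 − (8.314×363)/(2×96485) × (4.216) = 0.270 − 0.066 = 0.204 V.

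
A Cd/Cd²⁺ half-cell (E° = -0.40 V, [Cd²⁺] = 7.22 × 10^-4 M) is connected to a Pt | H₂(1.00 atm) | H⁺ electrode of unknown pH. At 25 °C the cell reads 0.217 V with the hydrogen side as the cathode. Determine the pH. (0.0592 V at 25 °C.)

pH = 4.66

E°_cell = 0.40 V and n = 2.
log Q = n(E° − E)/0.0592 = 2×(0.40 − 0.217)/0.0592 = 6.182.
With Q = [Cd²⁺]·P(H₂) / [H⁺]^2, solving for [H⁺] gives log[H⁺] = -4.662, so pH = 4.66.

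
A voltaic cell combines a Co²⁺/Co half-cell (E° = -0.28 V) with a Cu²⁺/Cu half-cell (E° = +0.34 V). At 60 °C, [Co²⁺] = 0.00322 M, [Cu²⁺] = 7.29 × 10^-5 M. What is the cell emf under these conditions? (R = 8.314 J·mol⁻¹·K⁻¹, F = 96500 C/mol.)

0.566 V

The Cu²⁺/Cu couple has the higher reduction potential and acts as the cathode, so E°_cell = +0.34 − (-0.28) = 0.62 V.
Balancing electrons gives n = 2; the reaction quotient is Q = [Co²⁺]/[Cu²⁺] = 44.2.
E = E° − (RT/nF) ln Q = 0.62 − (8.314×333)/(2×96500) × (3.788) = 0.620 − 0.054 = 0.566 V.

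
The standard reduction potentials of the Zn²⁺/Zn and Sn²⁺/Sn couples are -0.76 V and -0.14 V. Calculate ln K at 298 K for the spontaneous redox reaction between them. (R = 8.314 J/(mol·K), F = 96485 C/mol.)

ln K = 48.3

E°_cell = -0.14 − (-0.76) = 0.62 V, with n = 2 electrons transferred.
At equilibrium E = 0, so the Nernst equation gives ln K = nFE°/RT = (2)(96485)(0.62)/((8.314)(298)) = 48.29.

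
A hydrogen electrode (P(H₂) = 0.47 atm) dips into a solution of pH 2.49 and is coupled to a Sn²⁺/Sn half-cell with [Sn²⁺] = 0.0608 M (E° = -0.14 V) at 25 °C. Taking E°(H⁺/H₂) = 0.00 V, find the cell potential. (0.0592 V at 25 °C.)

0.038 V

The hydrogen couple is the cathode, so E°_cell = 0.14 V; n = 2.
[H⁺] = 10^(−2.49) = 0.0032 M, and Q = [Sn²⁺]·P(H₂) / [H⁺]^2 = 2730.
E = E° − (0.0592/2) log Q = 0.14 − (0.0592/2)(3.436) = 0.038 V.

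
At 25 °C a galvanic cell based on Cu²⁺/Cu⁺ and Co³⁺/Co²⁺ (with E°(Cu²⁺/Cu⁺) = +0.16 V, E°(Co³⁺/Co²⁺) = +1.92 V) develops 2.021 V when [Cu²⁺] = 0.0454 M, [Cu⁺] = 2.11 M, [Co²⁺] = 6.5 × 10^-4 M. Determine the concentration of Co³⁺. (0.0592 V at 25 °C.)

From the Nernst equation, log Q = n(E° − E)/0.0592 = 1(1.76 − 2.021)/0.0592 = -4.409, so Q = 3.9 × 10^-5.
With Q = [Cu²⁺]·[Co²⁺]/([Cu⁺]·[Co³⁺]) and the known concentrations, [Co³⁺] in the denominator gives [Co³⁺] = 0.36 M.

0.36 M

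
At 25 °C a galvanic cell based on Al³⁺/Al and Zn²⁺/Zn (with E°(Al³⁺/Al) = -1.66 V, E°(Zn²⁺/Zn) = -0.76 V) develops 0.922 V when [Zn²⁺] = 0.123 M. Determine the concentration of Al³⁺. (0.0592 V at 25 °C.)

0.0033 M

From the Nernst equation, log Q = n(E° − E)/0.0592 = 6(0.90 − 0.922)/0.0592 = -2.230, so Q = 0.00589.
With Q = [Al³⁺]^2/[Zn²⁺]^3 and the known concentrations, [Al³⁺]^2 in the numerator gives [Al³⁺] = 0.0033 M.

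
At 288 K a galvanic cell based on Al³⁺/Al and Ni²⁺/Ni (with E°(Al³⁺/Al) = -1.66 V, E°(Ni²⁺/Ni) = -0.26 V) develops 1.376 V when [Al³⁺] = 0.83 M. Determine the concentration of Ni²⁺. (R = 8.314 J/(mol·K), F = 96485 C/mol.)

From the Nernst equation, ln Q = nF(E° − E)/RT = 6×96485×(1.40 − 1.376)/(8.314×288) = 5.803, so Q = 331.
With Q = [Al³⁺]^2/[Ni²⁺]^3 and the known concentrations, [Ni²⁺]^3 in the denominator gives [Ni²⁺] = 0.13 M.

0.13 M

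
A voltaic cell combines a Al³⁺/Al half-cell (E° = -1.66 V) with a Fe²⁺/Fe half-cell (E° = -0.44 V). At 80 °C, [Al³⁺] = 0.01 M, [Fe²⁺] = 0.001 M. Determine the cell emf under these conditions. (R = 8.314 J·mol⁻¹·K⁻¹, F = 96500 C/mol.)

1.16 V

The Fe²⁺/Fe couple has the higher reduction potential and acts as the cathode, so E°_cell = -0.44 − (-1.66) = 1.22 V.
Balancing electrons gives n = 6; the reaction quotient is Q = [Al³⁺]^2/[Fe²⁺]^3 = 1 × 10^5.
E = E° − (RT/nF) ln Q = 1.22 − (8.314×353)/(6×96500) × (11.513) = 1.220 − 0.058 = 1.162 V.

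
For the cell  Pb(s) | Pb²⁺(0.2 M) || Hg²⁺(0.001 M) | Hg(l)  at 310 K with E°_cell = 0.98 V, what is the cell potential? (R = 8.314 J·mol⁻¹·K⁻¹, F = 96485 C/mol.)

0.909 V

Balancing electrons gives n = 2; the reaction quotient is Q = [Pb²⁺]/[Hg²⁺] = 200.
E = E° − (RT/nF) ln Q = 0.98 − (8.314×310)/(2×96485) × (5.298) = 0.980 − 0.071 = 0.909 V.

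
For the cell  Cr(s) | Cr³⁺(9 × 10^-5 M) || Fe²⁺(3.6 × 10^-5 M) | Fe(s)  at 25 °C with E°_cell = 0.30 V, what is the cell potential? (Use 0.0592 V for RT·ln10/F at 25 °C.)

Balancing electrons gives n = 6; the reaction quotient is Q = [Cr³⁺]^2/[Fe²⁺]^3 = 1.74 × 10^5.
At 25 °C, E = E° − (0.0592/n) log Q = 0.30 − (0.0592/6)(5.240) = 0.300 − 0.052 = 0.248 V.

0.248 V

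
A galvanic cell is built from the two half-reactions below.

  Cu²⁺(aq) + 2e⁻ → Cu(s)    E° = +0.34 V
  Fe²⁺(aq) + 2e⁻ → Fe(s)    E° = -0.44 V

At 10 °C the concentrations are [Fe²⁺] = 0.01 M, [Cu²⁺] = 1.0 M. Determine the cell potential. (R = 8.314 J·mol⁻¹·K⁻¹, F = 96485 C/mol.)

0.836 V

The Cu²⁺/Cu couple has the higher reduction potential and acts as the cathode, so E°_cell = +0.34 − (-0.44) = 0.78 V.
Balancing electrons gives n = 2; the reaction quotient is Q = [Fe²⁺]/[Cu²⁺] = 0.0100.
E = E° − (RT/nF) ln Q = 0.78 − (8.314×283)/(2×96485) × (-4.605) = 0.780 + 0.056 = 0.836 V.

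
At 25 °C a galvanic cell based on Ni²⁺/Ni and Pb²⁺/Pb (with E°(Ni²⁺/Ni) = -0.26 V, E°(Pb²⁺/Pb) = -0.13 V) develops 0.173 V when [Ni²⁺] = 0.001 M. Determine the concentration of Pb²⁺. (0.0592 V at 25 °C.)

0.028 M

From the Nernst equation, log Q = n(E° − E)/0.0592 = 2(0.13 − 0.173)/0.0592 = -1.453, so Q = 0.0353.
With Q = [Ni²⁺]/[Pb²⁺] and the known concentrations, [Pb²⁺] in the denominator gives [Pb²⁺] = 0.028 M.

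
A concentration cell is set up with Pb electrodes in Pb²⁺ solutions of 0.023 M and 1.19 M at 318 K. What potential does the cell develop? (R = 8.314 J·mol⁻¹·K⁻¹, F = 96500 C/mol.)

Both half-cells are Pb²⁺/Pb, so E°_cell = 0. The concentrated side is the cathode; the cell reaction moves Pb²⁺ from high to low concentration with n = 2.
Q = [Pb²⁺]_dilute/[Pb²⁺]_conc = 0.023/1.19 = 0.0193.
E = 0 − (RT/nF) ln Q = −((8.314×318)/(2×96500))(-3.946) = 0.0541 V.

0.054 V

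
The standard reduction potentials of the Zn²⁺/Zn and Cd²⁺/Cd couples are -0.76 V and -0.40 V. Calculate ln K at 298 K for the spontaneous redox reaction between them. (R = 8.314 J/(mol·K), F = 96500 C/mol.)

E°_cell = -0.40 − (-0.76) = 0.36 V, with n = 2 electrons transferred.
At equilibrium E = 0, so the Nernst equation gives ln K = nFE°/RT = (2)(96500)(0.36)/((8.314)(298)) = 28.04.

ln K = 28.0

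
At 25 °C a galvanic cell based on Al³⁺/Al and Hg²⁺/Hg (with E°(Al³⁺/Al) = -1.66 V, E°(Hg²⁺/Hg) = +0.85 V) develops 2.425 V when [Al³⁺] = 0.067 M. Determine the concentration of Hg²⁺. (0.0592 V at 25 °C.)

2.2 × 10^-4 M

From the Nernst equation, log Q = n(E° − E)/0.0592 = 6(2.51 − 2.425)/0.0592 = 8.615, so Q = 4.12 × 10^8.
With Q = [Al³⁺]^2/[Hg²⁺]^3 and the known concentrations, [Hg²⁺]^3 in the denominator gives [Hg²⁺] = 2.2 × 10^-4 M.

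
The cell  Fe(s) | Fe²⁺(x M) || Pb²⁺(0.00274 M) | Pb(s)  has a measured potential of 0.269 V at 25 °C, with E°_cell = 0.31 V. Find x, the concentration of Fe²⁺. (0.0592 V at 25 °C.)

From the Nernst equation, log Q = n(E° − E)/0.0592 = 2(0.31 − 0.269)/0.0592 = 1.385, so Q = 24.3.
With Q = [Fe²⁺]/[Pb²⁺] and the known concentrations, [Fe²⁺] in the numerator gives [Fe²⁺] = 0.067 M.

0.067 M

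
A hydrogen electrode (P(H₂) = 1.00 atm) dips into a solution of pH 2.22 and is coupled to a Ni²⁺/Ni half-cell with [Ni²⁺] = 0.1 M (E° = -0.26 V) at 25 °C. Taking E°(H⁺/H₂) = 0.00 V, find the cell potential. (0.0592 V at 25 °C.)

0.16 V

The hydrogen couple is the cathode, so E°_cell = 0.26 V; n = 2.
[H⁺] = 10^(−2.22) = 0.0060 M, and Q = [Ni²⁺]·P(H₂) / [H⁺]^2 = 2750.
E = E° − (0.0592/2) log Q = 0.26 − (0.0592/2)(3.440) = 0.158 V.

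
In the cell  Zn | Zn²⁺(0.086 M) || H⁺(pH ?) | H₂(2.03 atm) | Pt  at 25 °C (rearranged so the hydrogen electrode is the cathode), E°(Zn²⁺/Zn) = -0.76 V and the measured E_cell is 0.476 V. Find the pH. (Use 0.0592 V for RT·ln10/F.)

E°_cell = 0.76 V and n = 2.
log Q = n(E° − E)/0.0592 = 2×(0.76 − 0.476)/0.0592 = 9.595.
With Q = [Zn²⁺]·P(H₂) / [H⁺]^2, solving for [H⁺] gives log[H⁺] = -5.176, so pH = 5.18.

pH = 5.18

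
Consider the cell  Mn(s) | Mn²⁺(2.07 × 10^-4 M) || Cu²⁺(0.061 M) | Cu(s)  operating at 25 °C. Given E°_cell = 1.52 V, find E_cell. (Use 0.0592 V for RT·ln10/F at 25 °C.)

1.59 V

Balancing electrons gives n = 2; the reaction quotient is Q = [Mn²⁺]/[Cu²⁺] = 0.00339.
At 25 °C, E = E° − (0.0592/n) log Q = 1.52 − (0.0592/2)(-2.469) = 1.520 + 0.073 = 1.593 V.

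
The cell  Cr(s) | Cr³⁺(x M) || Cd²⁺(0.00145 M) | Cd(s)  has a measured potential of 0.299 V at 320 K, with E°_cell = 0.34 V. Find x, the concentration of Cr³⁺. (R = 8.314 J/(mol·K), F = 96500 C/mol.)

From the Nernst equation, ln Q = nF(E° − E)/RT = 6×96500×(0.34 − 0.299)/(8.314×320) = 8.923, so Q = 7500.
With Q = [Cr³⁺]^2/[Cd²⁺]^3 and the known concentrations, [Cr³⁺]^2 in the numerator gives [Cr³⁺] = 0.0048 M.

0.0048 M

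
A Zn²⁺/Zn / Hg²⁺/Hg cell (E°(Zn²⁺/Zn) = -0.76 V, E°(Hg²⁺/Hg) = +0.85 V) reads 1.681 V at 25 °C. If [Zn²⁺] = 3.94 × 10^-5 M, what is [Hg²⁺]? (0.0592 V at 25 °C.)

0.0099 M

From the Nernst equation, log Q = n(E° − E)/0.0592 = 2(1.61 − 1.681)/0.0592 = -2.399, so Q = 0.00399.
With Q = [Zn²⁺]/[Hg²⁺] and the known concentrations, [Hg²⁺] in the denominator gives [Hg²⁺] = 0.0099 M.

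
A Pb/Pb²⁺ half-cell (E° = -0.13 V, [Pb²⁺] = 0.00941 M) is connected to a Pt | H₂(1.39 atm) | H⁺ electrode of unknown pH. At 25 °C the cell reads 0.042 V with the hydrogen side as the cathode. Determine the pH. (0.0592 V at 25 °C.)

pH = 2.43

E°_cell = 0.13 V and n = 2.
log Q = n(E° − E)/0.0592 = 2×(0.13 − 0.042)/0.0592 = 2.973.
With Q = [Pb²⁺]·P(H₂) / [H⁺]^2, solving for [H⁺] gives log[H⁺] = -2.428, so pH = 2.43.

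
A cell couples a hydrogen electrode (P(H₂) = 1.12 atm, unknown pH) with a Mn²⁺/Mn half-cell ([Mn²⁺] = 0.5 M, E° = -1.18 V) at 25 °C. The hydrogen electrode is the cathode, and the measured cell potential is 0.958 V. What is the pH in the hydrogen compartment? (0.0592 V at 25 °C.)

pH = 3.88

E°_cell = 1.18 V and n = 2.
log Q = n(E° − E)/0.0592 = 2×(1.18 − 0.958)/0.0592 = 7.500.
With Q = [Mn²⁺]·P(H₂) / [H⁺]^2, solving for [H⁺] gives log[H⁺] = -3.876, so pH = 3.88.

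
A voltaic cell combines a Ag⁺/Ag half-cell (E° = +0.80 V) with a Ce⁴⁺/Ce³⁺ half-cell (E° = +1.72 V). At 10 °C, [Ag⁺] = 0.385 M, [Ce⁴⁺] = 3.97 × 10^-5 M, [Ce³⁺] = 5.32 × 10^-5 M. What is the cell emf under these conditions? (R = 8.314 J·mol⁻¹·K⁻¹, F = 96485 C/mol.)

0.936 V

The Ce⁴⁺/Ce³⁺ couple has the higher reduction potential and acts as the cathode, so E°_cell = +1.72 − (+0.80) = 0.92 V.
Balancing electrons gives n = 1; the reaction quotient is Q = [Ag⁺]·[Ce³⁺]/[Ce⁴⁺] = 0.516.
E = E° − (RT/nF) ln Q = 0.92 − (8.314×283)/(1×96485) × (-0.662) = 0.920 + 0.016 = 0.936 V.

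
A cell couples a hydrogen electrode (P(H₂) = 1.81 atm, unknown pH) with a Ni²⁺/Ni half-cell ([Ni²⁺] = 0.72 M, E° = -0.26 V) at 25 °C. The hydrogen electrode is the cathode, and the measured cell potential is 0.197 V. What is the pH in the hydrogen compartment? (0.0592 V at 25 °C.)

pH = 1.01

E°_cell = 0.26 V and n = 2.
log Q = n(E° − E)/0.0592 = 2×(0.26 − 0.197)/0.0592 = 2.128.
With Q = [Ni²⁺]·P(H₂) / [H⁺]^2, solving for [H⁺] gives log[H⁺] = -1.007, so pH = 1.01.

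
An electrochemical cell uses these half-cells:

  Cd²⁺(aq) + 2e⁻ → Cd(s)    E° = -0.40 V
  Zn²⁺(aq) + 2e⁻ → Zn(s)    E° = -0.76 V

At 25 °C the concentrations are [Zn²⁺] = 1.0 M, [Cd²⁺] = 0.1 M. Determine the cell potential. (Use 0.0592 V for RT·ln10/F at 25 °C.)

The Cd²⁺/Cd couple has the higher reduction potential and acts as the cathode, so E°_cell = -0.40 − (-0.76) = 0.36 V.
Balancing electrons gives n = 2; the reaction quotient is Q = [Zn²⁺]/[Cd²⁺] = 10.0.
At 25 °C, E = E° − (0.0592/n) log Q = 0.36 − (0.0592/2)(1.000) = 0.360 − 0.030 = 0.330 V.

0.330 V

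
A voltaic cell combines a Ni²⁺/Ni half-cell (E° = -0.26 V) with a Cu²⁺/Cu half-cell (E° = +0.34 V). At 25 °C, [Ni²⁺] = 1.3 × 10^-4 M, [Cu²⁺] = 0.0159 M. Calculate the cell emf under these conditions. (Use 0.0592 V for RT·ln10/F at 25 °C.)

The Cu²⁺/Cu couple has the higher reduction potential and acts as the cathode, so E°_cell = +0.34 − (-0.26) = 0.60 V.
Balancing electrons gives n = 2; the reaction quotient is Q = [Ni²⁺]/[Cu²⁺] = 0.00818.
At 25 °C, E = E° − (0.0592/n) log Q = 0.60 − (0.0592/2)(-2.087) = 0.600 + 0.062 = 0.662 V.

0.662 V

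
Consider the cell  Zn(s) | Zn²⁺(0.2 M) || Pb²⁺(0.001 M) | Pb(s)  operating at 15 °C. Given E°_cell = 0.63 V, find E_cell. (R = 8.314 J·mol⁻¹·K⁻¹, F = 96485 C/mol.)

Balancing electrons gives n = 2; the reaction quotient is Q = [Zn²⁺]/[Pb²⁺] = 200.
E = E° − (RT/nF) ln Q = 0.63 − (8.314×288)/(2×96485) × (5.298) = 0.630 − 0.066 = 0.564 V.

0.564 V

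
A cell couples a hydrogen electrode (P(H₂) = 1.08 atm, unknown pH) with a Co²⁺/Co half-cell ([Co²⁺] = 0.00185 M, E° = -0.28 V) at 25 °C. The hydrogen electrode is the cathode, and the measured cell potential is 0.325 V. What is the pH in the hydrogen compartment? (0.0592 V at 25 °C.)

E°_cell = 0.28 V and n = 2.
log Q = n(E° − E)/0.0592 = 2×(0.28 − 0.325)/0.0592 = -1.520.
With Q = [Co²⁺]·P(H₂) / [H⁺]^2, solving for [H⁺] gives log[H⁺] = -0.590, so pH = 0.59.

pH = 0.59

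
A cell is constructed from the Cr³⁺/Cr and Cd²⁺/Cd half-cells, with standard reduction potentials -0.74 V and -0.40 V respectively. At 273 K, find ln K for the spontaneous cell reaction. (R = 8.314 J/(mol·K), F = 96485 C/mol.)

ln K = 86.7

E°_cell = -0.40 − (-0.74) = 0.34 V, with n = 6 electrons transferred.
At equilibrium E = 0, so the Nernst equation gives ln K = nFE°/RT = (6)(96485)(0.34)/((8.314)(273)) = 86.72.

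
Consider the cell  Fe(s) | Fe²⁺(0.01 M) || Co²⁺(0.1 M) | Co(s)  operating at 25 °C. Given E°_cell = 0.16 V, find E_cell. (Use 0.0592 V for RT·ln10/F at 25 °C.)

0.190 V

Balancing electrons gives n = 2; the reaction quotient is Q = [Fe²⁺]/[Co²⁺] = 0.100.
At 25 °C, E = E° − (0.0592/n) log Q = 0.16 − (0.0592/2)(-1.000) = 0.160 + 0.030 = 0.190 V.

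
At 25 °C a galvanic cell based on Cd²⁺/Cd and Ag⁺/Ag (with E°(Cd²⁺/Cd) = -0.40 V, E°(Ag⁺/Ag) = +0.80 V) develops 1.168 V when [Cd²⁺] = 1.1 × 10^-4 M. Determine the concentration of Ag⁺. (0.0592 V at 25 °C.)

0.003 M

From the Nernst equation, log Q = n(E° − E)/0.0592 = 2(1.20 − 1.168)/0.0592 = 1.081, so Q = 12.1.
With Q = [Cd²⁺]/[Ag⁺]^2 and the known concentrations, [Ag⁺]^2 in the denominator gives [Ag⁺] = 0.003 M.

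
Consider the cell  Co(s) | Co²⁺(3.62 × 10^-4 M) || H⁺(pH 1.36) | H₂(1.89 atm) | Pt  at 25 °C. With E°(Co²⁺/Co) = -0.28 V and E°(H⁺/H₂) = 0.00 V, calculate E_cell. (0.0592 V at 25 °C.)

0.29 V

The hydrogen couple is the cathode, so E°_cell = 0.28 V; n = 2.
[H⁺] = 10^(−1.36) = 0.044 M, and Q = [Co²⁺]·P(H₂) / [H⁺]^2 = 0.359.
E = E° − (0.0592/2) log Q = 0.28 − (0.0592/2)(-0.445) = 0.293 V.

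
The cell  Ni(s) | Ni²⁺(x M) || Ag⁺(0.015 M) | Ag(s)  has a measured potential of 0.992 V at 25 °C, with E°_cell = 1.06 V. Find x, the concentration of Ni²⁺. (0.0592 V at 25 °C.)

From the Nernst equation, log Q = n(E° − E)/0.0592 = 2(1.06 − 0.992)/0.0592 = 2.297, so Q = 198.
With Q = [Ni²⁺]/[Ag⁺]^2 and the known concentrations, [Ni²⁺] in the numerator gives [Ni²⁺] = 0.045 M.

0.045 M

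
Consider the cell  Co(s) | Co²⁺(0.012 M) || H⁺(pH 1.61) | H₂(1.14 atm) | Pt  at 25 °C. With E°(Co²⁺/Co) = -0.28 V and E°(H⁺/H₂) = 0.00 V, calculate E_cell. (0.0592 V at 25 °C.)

0.24 V

The hydrogen couple is the cathode, so E°_cell = 0.28 V; n = 2.
[H⁺] = 10^(−1.61) = 0.025 M, and Q = [Co²⁺]·P(H₂) / [H⁺]^2 = 22.7.
E = E° − (0.0592/2) log Q = 0.28 − (0.0592/2)(1.356) = 0.240 V.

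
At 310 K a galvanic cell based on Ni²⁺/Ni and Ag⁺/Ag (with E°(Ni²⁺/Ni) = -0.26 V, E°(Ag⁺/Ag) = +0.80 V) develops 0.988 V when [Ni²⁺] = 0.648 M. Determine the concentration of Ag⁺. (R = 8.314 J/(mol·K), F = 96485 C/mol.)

0.054 M

From the Nernst equation, ln Q = nF(E° − E)/RT = 2×96485×(1.06 − 0.988)/(8.314×310) = 5.391, so Q = 219.
With Q = [Ni²⁺]/[Ag⁺]^2 and the known concentrations, [Ag⁺]^2 in the denominator gives [Ag⁺] = 0.054 M.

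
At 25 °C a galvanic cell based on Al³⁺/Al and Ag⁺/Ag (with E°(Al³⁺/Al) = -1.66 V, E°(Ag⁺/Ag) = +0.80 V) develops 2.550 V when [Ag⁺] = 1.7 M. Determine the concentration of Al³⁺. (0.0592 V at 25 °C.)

From the Nernst equation, log Q = n(E° − E)/0.0592 = 3(2.46 − 2.550)/0.0592 = -4.561, so Q = 2.75 × 10^-5.
With Q = [Al³⁺]/[Ag⁺]^3 and the known concentrations, [Al³⁺] in the numerator gives [Al³⁺] = 1.4 × 10^-4 M.

1.4 × 10^-4 M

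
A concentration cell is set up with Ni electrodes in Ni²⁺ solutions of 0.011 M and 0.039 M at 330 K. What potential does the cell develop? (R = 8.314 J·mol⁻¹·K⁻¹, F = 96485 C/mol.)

0.018 V

Both half-cells are Ni²⁺/Ni, so E°_cell = 0. The concentrated side is the cathode; the cell reaction moves Ni²⁺ from high to low concentration with n = 2.
Q = [Ni²⁺]_dilute/[Ni²⁺]_conc = 0.011/0.039 = 0.282.
E = 0 − (RT/nF) ln Q = −((8.314×330)/(2×96485))(-1.266) = 0.0180 V.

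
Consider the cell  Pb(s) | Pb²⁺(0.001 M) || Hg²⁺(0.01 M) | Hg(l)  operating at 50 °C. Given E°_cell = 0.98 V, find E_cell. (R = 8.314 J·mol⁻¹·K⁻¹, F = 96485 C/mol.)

Balancing electrons gives n = 2; the reaction quotient is Q = [Pb²⁺]/[Hg²⁺] = 0.100.
E = E° − (RT/nF) ln Q = 0.98 − (8.314×323)/(2×96485) × (-2.303) = 0.980 + 0.032 = 1.012 V.

1.01 V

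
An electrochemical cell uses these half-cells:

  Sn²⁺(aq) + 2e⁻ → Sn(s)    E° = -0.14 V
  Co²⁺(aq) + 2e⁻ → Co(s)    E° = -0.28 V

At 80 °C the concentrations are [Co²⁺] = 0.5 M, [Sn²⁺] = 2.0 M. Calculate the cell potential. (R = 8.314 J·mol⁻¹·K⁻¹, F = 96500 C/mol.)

The Sn²⁺/Sn couple has the higher reduction potential and acts as the cathode, so E°_cell = -0.14 − (-0.28) = 0.14 V.
Balancing electrons gives n = 2; the reaction quotient is Q = [Co²⁺]/[Sn²⁺] = 0.250.
E = E° − (RT/nF) ln Q = 0.14 − (8.314×353)/(2×96500) × (-1.386) = 0.140 + 0.021 = 0.161 V.

0.161 V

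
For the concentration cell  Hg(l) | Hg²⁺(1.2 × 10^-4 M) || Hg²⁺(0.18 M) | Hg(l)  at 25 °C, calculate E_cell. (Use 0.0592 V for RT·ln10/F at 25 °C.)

0.094 V

Both half-cells are Hg²⁺/Hg, so E°_cell = 0. The concentrated side is the cathode; the cell reaction moves Hg²⁺ from high to low concentration with n = 2.
Q = [Hg²⁺]_dilute/[Hg²⁺]_conc = 1.2 × 10^-4/0.18 = 6.67 × 10^-4.
E = 0 − (0.0592/2) log Q = −(0.0592/2)(-3.176) = 0.0940 V.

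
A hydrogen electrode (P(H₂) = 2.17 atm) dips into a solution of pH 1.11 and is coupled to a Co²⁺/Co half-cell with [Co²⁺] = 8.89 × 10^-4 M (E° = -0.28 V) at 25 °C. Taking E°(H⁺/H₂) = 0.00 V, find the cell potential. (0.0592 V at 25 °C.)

The hydrogen couple is the cathode, so E°_cell = 0.28 V; n = 2.
[H⁺] = 10^(−1.11) = 0.078 M, and Q = [Co²⁺]·P(H₂) / [H⁺]^2 = 0.320.
E = E° − (0.0592/2) log Q = 0.28 − (0.0592/2)(-0.495) = 0.295 V.

0.29 V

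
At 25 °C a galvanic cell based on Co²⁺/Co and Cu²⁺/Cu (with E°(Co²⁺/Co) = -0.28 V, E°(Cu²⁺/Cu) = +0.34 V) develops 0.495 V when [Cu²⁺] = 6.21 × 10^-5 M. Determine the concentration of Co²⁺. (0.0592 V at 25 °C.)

From the Nernst equation, log Q = n(E° − E)/0.0592 = 2(0.62 − 0.495)/0.0592 = 4.223, so Q = 1.67 × 10^4.
With Q = [Co²⁺]/[Cu²⁺] and the known concentrations, [Co²⁺] in the numerator gives [Co²⁺] = 1.0 M.

1.0 M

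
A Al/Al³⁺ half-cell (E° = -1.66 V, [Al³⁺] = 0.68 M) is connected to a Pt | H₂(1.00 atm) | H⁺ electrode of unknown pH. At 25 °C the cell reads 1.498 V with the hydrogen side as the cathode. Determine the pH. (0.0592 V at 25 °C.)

pH = 2.79

E°_cell = 1.66 V and n = 6.
log Q = n(E° − E)/0.0592 = 6×(1.66 − 1.498)/0.0592 = 16.419.
With Q = [Al³⁺]^2·P(H₂)^3 / [H⁺]^6, solving for [H⁺] gives log[H⁺] = -2.792, so pH = 2.79.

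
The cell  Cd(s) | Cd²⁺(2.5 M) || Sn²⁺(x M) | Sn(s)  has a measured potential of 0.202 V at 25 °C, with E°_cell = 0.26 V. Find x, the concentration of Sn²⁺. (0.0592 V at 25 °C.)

From the Nernst equation, log Q = n(E° − E)/0.0592 = 2(0.26 − 0.202)/0.0592 = 1.959, so Q = 91.1.
With Q = [Cd²⁺]/[Sn²⁺] and the known concentrations, [Sn²⁺] in the denominator gives [Sn²⁺] = 0.027 M.

0.027 M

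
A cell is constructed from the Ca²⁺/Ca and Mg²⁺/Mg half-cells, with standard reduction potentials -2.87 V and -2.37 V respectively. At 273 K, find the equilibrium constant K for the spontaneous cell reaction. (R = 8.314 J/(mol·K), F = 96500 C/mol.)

2.9 × 10^18

E°_cell = -2.37 − (-2.87) = 0.50 V, with n = 2 electrons transferred.
At equilibrium E = 0, so the Nernst equation gives ln K = nFE°/RT = (2)(96500)(0.50)/((8.314)(273)) = 42.52.
K = e^42.52 = 2.9 × 10^18.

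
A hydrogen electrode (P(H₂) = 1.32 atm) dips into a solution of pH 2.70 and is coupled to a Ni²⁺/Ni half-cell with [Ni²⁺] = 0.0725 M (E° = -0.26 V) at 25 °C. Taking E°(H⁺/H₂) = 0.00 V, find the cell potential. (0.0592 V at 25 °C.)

The hydrogen couple is the cathode, so E°_cell = 0.26 V; n = 2.
[H⁺] = 10^(−2.70) = 0.0020 M, and Q = [Ni²⁺]·P(H₂) / [H⁺]^2 = 2.4 × 10^4.
E = E° − (0.0592/2) log Q = 0.26 − (0.0592/2)(4.381) = 0.130 V.

0.13 V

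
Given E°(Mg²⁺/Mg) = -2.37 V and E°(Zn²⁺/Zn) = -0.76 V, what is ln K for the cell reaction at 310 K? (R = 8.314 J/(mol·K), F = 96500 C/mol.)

ln K = 120.6

E°_cell = -0.76 − (-2.37) = 1.61 V, with n = 2 electrons transferred.
At equilibrium E = 0, so the Nernst equation gives ln K = nFE°/RT = (2)(96500)(1.61)/((8.314)(310)) = 120.56.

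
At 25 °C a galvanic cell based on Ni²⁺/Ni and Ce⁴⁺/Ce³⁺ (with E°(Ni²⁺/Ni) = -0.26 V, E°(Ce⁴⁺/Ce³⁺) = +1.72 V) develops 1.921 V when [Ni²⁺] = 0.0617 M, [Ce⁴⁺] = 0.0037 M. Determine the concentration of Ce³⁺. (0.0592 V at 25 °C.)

From the Nernst equation, log Q = n(E° − E)/0.0592 = 2(1.98 − 1.921)/0.0592 = 1.993, so Q = 98.5.
With Q = [Ni²⁺]·[Ce³⁺]^2/[Ce⁴⁺]^2 and the known concentrations, [Ce³⁺]^2 in the numerator gives [Ce³⁺] = 0.15 M.

0.15 M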